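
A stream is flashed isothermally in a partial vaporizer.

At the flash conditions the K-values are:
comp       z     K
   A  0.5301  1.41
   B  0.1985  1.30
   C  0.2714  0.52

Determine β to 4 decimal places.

Let β = V/F and solve Σ zᵢ(Kᵢ−1)/(1+β(Kᵢ−1)) = 0.
Feasibility: ΣzᵢKᵢ = 1.1466, Σzᵢ/Kᵢ = 1.0506 — both > 1, two phases present.
Newton–Raphson from β = 0.5:
  β = 0.5000: g = 0.06074, g' = -0.1831 → β = 0.8317
  β = 0.8317: g = -0.00709, g' = -0.2342 → β = 0.8014
  β = 0.8014: g = -0.00011, g' = -0.2272 → β = 0.8009
Converged at β = 0.8009.

β = 0.8009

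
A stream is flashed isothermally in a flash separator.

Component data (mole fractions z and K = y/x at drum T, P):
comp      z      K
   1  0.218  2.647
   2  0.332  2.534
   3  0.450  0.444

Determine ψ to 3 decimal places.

Material balance + equilibrium reduce to Σ zᵢ(Kᵢ−1)/(1+ψ(Kᵢ−1)) = 0.
Feasibility: ΣzᵢKᵢ = 1.618, Σzᵢ/Kᵢ = 1.227 — both > 1, two phases present.
Iterate (Newton) starting at ψ = 0.69:
  ψ = 0.690: g = 0.0095, g' = -0.680 → ψ = 0.704
Converged at ψ = 0.704.

ψ = 0.704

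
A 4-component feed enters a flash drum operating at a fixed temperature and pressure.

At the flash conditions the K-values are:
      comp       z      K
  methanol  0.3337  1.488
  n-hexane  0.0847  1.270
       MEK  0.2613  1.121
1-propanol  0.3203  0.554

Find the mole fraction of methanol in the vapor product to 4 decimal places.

Iterate (Newton) starting at ψ = 0.55:
  ψ = 0.5500: g = -0.01134, g' = -0.1693 → ψ = 0.4830
  ψ = 0.4830: g = -0.00019, g' = -0.1638 → ψ = 0.4818
Converged at ψ = 0.4818.
Compositions from xᵢ = zᵢ/(1+ψ(Kᵢ−1)), yᵢ = Kᵢxᵢ:
  methanol: x = 0.2702, y = 0.4020
  n-hexane: x = 0.0749, y = 0.0952
  MEK: x = 0.2469, y = 0.2768
  1-propanol: x = 0.4080, y = 0.2260

y_methanol = 0.4020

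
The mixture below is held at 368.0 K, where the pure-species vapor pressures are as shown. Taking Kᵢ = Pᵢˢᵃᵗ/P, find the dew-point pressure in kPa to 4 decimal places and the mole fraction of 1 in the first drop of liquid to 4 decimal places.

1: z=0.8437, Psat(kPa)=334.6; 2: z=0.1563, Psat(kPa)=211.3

Pdew = 306.6333 kPa, x_1 = 0.7732

At the dew point ψ → 1, so Σzᵢ/Kᵢ = 1 with Kᵢ = Pᵢˢᵃᵗ/P ⇒ 1/P = Σzᵢ/Pᵢˢᵃᵗ.
1/P = 0.8437/334.6 + 0.1563/211.3 = 0.0032612 ⇒ P = 306.6333 kPa
xᵢ = zᵢP/Pᵢˢᵃᵗ ⇒ x_1 = 0.8437·306.6333/334.6 = 0.7732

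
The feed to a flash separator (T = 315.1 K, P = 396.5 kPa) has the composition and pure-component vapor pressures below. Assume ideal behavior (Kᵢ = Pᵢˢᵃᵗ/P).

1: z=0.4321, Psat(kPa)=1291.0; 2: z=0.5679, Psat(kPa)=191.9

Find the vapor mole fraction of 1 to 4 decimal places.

y_1 = 0.6061

Raoult's law: Kᵢ = Pᵢˢᵃᵗ/P = Pᵢˢᵃᵗ/396.5.
  K_1 = 1291.0/396.5 = 3.255990, K_2 = 191.9/396.5 = 0.483985
Material balance + equilibrium reduce to Σ zᵢ(Kᵢ−1)/(1+V/F(Kᵢ−1)) = 0.
g(0) = ΣzᵢKᵢ − 1 = 0.6818 and g(1) = 1 − Σzᵢ/Kᵢ = -0.3061, so a root lies in (0, 1).
Binary case is linear: z₁(K₁−1)(1+V/F(K₂−1)) + z₂(K₂−1)(1+V/F(K₁−1)) = 0
⇒ V/F = [z₁(K₁−1)+z₂(K₂−1)] / [−(K₁−1)(K₂−1)] = 0.68177/1.16412 = 0.5856
Compositions from xᵢ = zᵢ/(1+V/F(Kᵢ−1)), yᵢ = Kᵢxᵢ:
  1: x = 0.1862, y = 0.6061
  2: x = 0.8138, y = 0.3939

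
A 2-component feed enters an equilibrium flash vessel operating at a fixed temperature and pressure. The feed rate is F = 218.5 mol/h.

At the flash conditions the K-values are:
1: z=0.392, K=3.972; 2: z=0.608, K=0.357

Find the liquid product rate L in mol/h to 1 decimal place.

Material balance + equilibrium reduce to Σ zᵢ(Kᵢ−1)/(1+V/F(Kᵢ−1)) = 0.
Feasibility: ΣzᵢKᵢ = 1.774, Σzᵢ/Kᵢ = 1.802 — both > 1, two phases present.
Newton iteration, V/F⁰ = 0.57:
  V/F = 0.570: g = -0.1847, g' = -1.103 → V/F = 0.403
  V/F = 0.403: g = 0.0029, g' = -1.175 → V/F = 0.405
Converged at V/F = 0.405.
Then V = V/F·F = 0.4051·218.5 = 88.5 mol/h and L = F − V = 130.0 mol/h.

L = 130.0 mol/h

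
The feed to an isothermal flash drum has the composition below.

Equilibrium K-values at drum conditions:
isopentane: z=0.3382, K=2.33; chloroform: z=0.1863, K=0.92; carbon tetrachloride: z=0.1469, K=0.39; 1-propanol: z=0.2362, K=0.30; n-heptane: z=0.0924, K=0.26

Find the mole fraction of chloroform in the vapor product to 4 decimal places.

y_chloroform = 0.1735

Material balance + equilibrium reduce to Σ zᵢ(Kᵢ−1)/(1+V/F(Kᵢ−1)) = 0.
g(0) = ΣzᵢKᵢ − 1 = 0.1116 and g(1) = 1 − Σzᵢ/Kᵢ = -0.8670, so a root lies in (0, 1).
Newton iteration, V/F⁰ = 0.5:
  V/F = 0.5000: g = -0.23721, g' = -0.7317 → V/F = 0.1758
  V/F = 0.1758: g = -0.01807, g' = -0.6802 → V/F = 0.1492
  V/F = 0.1492: g = 0.00015, g' = -0.6921 → V/F = 0.1495
Converged at V/F = 0.1495.
Compositions from xᵢ = zᵢ/(1+V/F(Kᵢ−1)), yᵢ = Kᵢxᵢ:
  isopentane: x = 0.2821, y = 0.6573
  chloroform: x = 0.1886, y = 0.1735
  carbon tetrachloride: x = 0.1616, y = 0.0630
  1-propanol: x = 0.2638, y = 0.0791
  n-heptane: x = 0.1039, y = 0.0270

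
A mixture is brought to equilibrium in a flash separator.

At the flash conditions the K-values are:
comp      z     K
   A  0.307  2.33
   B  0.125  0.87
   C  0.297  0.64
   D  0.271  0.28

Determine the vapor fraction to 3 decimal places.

ψ = 0.137

Newton–Raphson from ψ = 0.58:
  ψ = 0.580: g = -0.2572, g' = -0.651 → ψ = 0.185
  ψ = 0.185: g = -0.0286, g' = -0.583 → ψ = 0.136
  ψ = 0.136: g = 0.0005, g' = -0.607 → ψ = 0.137
Converged at ψ = 0.137.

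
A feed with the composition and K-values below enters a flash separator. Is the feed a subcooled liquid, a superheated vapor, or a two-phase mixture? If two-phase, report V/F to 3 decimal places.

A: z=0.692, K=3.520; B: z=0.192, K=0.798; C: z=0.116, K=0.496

superheated vapor

ΣzᵢKᵢ = 2.647; Σzᵢ/Kᵢ = 0.671.
Since Σzᵢ/Kᵢ < 1 the mixture is above its dew point — single vapor phase.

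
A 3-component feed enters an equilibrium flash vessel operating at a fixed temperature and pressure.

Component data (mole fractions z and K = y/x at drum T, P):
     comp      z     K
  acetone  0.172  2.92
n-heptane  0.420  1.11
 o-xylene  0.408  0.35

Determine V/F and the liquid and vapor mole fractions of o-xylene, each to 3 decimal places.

V/F = 0.163, x_o-xylene = 0.457, y_o-xylene = 0.160

Rachford–Rice: g(V/F) = Σ zᵢ(Kᵢ−1)/(1+V/F(Kᵢ−1)) = 0.
Check two-phase: ΣzᵢKᵢ = 1.111 > 1 and Σzᵢ/Kᵢ = 1.603 > 1, so g(0) = 0.111 > 0 and g(1) = -0.603 < 0.
Newton iteration, V/F⁰ = 0.5:
  V/F = 0.500: g = -0.1806, g' = -0.548 → V/F = 0.170
  V/F = 0.170: g = -0.0040, g' = -0.583 → V/F = 0.163
Converged at V/F = 0.163.
Compositions from xᵢ = zᵢ/(1+V/F(Kᵢ−1)), yᵢ = Kᵢxᵢ:
  acetone: x = 0.131, y = 0.382
  n-heptane: x = 0.413, y = 0.458
  o-xylene: x = 0.457, y = 0.160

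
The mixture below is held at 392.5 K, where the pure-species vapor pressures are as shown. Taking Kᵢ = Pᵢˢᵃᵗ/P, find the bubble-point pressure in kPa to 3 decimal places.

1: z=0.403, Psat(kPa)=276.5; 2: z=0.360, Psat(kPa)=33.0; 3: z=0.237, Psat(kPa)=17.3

At the bubble point ψ → 0, so ΣzᵢKᵢ = 1 with Kᵢ = Pᵢˢᵃᵗ/P ⇒ P = ΣzᵢPᵢˢᵃᵗ.
P = 0.403·276.5 + 0.360·33.0 + 0.237·17.3 = 127.410 kPa

Pbub = 127.410 kPa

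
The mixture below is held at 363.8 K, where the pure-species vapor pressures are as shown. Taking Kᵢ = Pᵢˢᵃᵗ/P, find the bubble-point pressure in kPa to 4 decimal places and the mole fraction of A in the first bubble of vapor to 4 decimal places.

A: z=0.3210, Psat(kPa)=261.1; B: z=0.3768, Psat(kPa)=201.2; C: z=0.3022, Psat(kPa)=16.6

At the bubble point ψ → 0, so ΣzᵢKᵢ = 1 with Kᵢ = Pᵢˢᵃᵗ/P ⇒ P = ΣzᵢPᵢˢᵃᵗ.
P = 0.3210·261.1 + 0.3768·201.2 + 0.3022·16.6 = 164.6418 kPa
yᵢ = zᵢPᵢˢᵃᵗ/P ⇒ y_A = 0.3210·261.1/164.6418 = 0.5091

Pbub = 164.6418 kPa, y_A = 0.5091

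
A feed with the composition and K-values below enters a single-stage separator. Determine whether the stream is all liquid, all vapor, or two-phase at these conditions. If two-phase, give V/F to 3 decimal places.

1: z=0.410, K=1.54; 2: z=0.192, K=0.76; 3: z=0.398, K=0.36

all liquid

ΣzᵢKᵢ = 0.921; Σzᵢ/Kᵢ = 1.624.
Since ΣzᵢKᵢ < 1 the mixture is below its bubble point — single liquid phase.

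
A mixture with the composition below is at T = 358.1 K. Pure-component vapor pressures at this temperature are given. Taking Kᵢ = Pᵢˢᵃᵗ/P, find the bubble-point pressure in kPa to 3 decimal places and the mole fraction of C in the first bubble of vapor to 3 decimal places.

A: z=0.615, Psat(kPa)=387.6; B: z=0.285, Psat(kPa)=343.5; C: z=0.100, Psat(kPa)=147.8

Pbub = 351.052 kPa, y_C = 0.042

At the bubble point ψ → 0, so ΣzᵢKᵢ = 1 with Kᵢ = Pᵢˢᵃᵗ/P ⇒ P = ΣzᵢPᵢˢᵃᵗ.
P = 0.615·387.6 + 0.285·343.5 + 0.100·147.8 = 351.052 kPa
yᵢ = zᵢPᵢˢᵃᵗ/P ⇒ y_C = 0.100·147.8/351.052 = 0.042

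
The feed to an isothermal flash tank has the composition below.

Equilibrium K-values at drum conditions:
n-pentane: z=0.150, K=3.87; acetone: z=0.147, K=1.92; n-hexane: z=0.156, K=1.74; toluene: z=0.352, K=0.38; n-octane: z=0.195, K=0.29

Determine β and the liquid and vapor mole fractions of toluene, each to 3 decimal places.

Rachford–Rice: g(β) = Σ zᵢ(Kᵢ−1)/(1+β(Kᵢ−1)) = 0.
Feasibility: ΣzᵢKᵢ = 1.324, Σzᵢ/Kᵢ = 1.804 — both > 1, two phases present.
Iterate (Newton) starting at β = 0.35:
  β = 0.350: g = -0.0542, g' = -0.827 → β = 0.284
  β = 0.284: g = 0.0011, g' = -0.865 → β = 0.286
Converged at β = 0.286.
Compositions from xᵢ = zᵢ/(1+β(Kᵢ−1)), yᵢ = Kᵢxᵢ:
  n-pentane: x = 0.082, y = 0.319
  acetone: x = 0.116, y = 0.223
  n-hexane: x = 0.129, y = 0.224
  toluene: x = 0.428, y = 0.163
  n-octane: x = 0.245, y = 0.071

β = 0.286, x_toluene = 0.428, y_toluene = 0.163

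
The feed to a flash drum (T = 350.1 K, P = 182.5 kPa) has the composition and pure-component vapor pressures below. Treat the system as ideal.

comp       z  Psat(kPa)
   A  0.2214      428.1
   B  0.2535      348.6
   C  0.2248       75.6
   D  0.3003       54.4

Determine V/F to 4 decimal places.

Raoult's law: Kᵢ = Pᵢˢᵃᵗ/P = Pᵢˢᵃᵗ/182.5.
  K_A = 428.1/182.5 = 2.345753, K_B = 348.6/182.5 = 1.910137, K_C = 75.6/182.5 = 0.414247, K_D = 54.4/182.5 = 0.298082
Material balance + equilibrium reduce to Σ zᵢ(Kᵢ−1)/(1+V/F(Kᵢ−1)) = 0.
g(0) = ΣzᵢKᵢ − 1 = 0.1862 and g(1) = 1 − Σzᵢ/Kᵢ = -0.7772, so a root lies in (0, 1).
Iterate (Newton) starting at V/F = 0.52:
  V/F = 0.5200: g = -0.18941, g' = -0.7619 → V/F = 0.2714
  V/F = 0.2714: g = -0.01371, g' = -0.6850 → V/F = 0.2514
Converged at V/F = 0.2514.

V/F = 0.2514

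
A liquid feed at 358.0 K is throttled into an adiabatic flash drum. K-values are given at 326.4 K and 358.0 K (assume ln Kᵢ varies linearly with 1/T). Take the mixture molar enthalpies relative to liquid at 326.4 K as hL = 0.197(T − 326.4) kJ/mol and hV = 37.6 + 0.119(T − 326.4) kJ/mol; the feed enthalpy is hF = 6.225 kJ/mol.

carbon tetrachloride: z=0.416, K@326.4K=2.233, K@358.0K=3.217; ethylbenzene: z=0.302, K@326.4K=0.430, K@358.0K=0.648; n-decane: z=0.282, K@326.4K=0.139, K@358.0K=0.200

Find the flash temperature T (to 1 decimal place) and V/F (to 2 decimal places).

Adiabatic flash: solve Rachford–Rice at each trial T, then check hF = ψ·hV(T) + (1−ψ)·hL(T).
  T = 326.4 K: K = (2.233, 0.430, 0.139), RR gives ψ = 0.110, H_out = 4.128 kJ/mol
  T = 358.0 K: K = (3.217, 0.648, 0.200), RR gives ψ = 0.433, H_out = 21.438 kJ/mol
  T = 342.2 K: K = (2.703, 0.533, 0.168), RR gives ψ = 0.292, H_out = 13.730 kJ/mol
  T = 334.3 K: K = (2.462, 0.480, 0.153), RR gives ψ = 0.209, H_out = 9.268 kJ/mol
  T = 330.4 K: K = (2.348, 0.455, 0.146), RR gives ψ = 0.162, H_out = 6.834 kJ/mol
  T = 328.4 K: K = (2.290, 0.442, 0.143), RR gives ψ = 0.137, H_out = 5.511 kJ/mol
Linear interpolation between T = 328.4 (H_out = 5.511) and T = 330.4 (H_out = 6.834) on hF = 6.225 gives T ≈ 329.5 K, at which ψ = 0.15.

T = 329.5 K, V/F = 0.15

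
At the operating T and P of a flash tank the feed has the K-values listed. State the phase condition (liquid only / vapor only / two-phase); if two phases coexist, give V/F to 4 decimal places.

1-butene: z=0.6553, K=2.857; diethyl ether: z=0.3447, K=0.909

vapor only

ΣzᵢKᵢ = 2.1855; Σzᵢ/Kᵢ = 0.6086.
Since Σzᵢ/Kᵢ < 1 the mixture is above its dew point — single vapor phase.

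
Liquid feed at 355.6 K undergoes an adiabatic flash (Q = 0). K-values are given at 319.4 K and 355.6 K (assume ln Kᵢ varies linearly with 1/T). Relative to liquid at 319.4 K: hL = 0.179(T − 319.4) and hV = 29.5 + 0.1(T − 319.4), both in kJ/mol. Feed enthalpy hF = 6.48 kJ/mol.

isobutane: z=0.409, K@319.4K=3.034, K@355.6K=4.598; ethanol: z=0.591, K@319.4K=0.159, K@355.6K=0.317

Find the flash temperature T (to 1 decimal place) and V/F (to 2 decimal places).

Adiabatic flash: solve Rachford–Rice at each trial T, then check hF = ψ·hV(T) + (1−ψ)·hL(T).
  T = 319.4 K: K = (3.034, 0.159), RR gives ψ = 0.196, H_out = 5.775 kJ/mol
  T = 355.6 K: K = (4.598, 0.317), RR gives ψ = 0.435, H_out = 18.057 kJ/mol
  T = 337.5 K: K = (3.777, 0.229), RR gives ψ = 0.317, H_out = 12.151 kJ/mol
  T = 328.4 K: K = (3.393, 0.191), RR gives ψ = 0.259, H_out = 9.065 kJ/mol
  T = 323.9 K: K = (3.211, 0.175), RR gives ψ = 0.228, H_out = 7.459 kJ/mol
  T = 321.6 K: K = (3.120, 0.167), RR gives ψ = 0.212, H_out = 6.609 kJ/mol
Linear interpolation between T = 319.4 (H_out = 5.775) and T = 321.6 (H_out = 6.609) on hF = 6.48 gives T ≈ 321.3 K, at which ψ = 0.21.

T = 321.3 K, V/F = 0.21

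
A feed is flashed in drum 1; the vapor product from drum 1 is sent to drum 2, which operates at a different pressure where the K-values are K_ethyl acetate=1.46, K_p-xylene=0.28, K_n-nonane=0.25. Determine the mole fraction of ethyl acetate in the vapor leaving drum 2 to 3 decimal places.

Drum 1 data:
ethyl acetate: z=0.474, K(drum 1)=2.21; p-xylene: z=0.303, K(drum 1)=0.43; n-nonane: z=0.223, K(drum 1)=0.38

Drum 1:
Material balance + equilibrium reduce to Σ zᵢ(Kᵢ−1)/(1+ψ₁(Kᵢ−1)) = 0.
Check two-phase: ΣzᵢKᵢ = 1.263 > 1 and Σzᵢ/Kᵢ = 1.506 > 1, so g(0) = 0.263 > 0 and g(1) = -0.506 < 0.
Iterate (Newton) starting at ψ₁ = 0.5:
  ψ₁ = 0.500: g = -0.0846, g' = -0.642 → ψ₁ = 0.368
  ψ₁ = 0.368: g = -0.0010, g' = -0.634 → ψ₁ = 0.367
Converged at ψ₁ = 0.367.
Drum-1 compositions:
  ethyl acetate: x = 0.328, y = 0.726
  p-xylene: x = 0.383, y = 0.165
  n-nonane: x = 0.289, y = 0.110
Drum-2 feed = drum-1 vapor: z₂ = (0.7256, 0.1647, 0.1097).
Drum 2:
Material balance + equilibrium reduce to Σ zᵢ(Kᵢ−1)/(1+ψ₂(Kᵢ−1)) = 0.
Feasibility: ΣzᵢKᵢ = 1.133, Σzᵢ/Kᵢ = 1.524 — both > 1, two phases present.
Iterate (Newton) starting at ψ₂ = 0.5:
  ψ₂ = 0.500: g = -0.0455, g' = -0.468 → ψ₂ = 0.403
  ψ₂ = 0.403: g = -0.0032, g' = -0.405 → ψ₂ = 0.395
Converged at ψ₂ = 0.395.
  ethyl acetate: x = 0.614, y = 0.897
  p-xylene: x = 0.230, y = 0.064
  n-nonane: x = 0.156, y = 0.039

y_ethyl acetate (drum 2) = 0.897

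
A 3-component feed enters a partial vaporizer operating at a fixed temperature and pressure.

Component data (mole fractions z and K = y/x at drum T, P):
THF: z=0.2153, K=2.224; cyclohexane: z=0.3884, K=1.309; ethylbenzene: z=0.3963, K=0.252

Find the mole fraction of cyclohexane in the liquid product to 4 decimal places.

Material balance + equilibrium reduce to Σ zᵢ(Kᵢ−1)/(1+ψ(Kᵢ−1)) = 0.
Check two-phase: ΣzᵢKᵢ = 1.0871 > 1 and Σzᵢ/Kᵢ = 1.9661 > 1, so g(0) = 0.0871 > 0 and g(1) = -0.9661 < 0.
Newton iteration, ψ⁰ = 0.35:
  ψ = 0.3500: g = -0.10877, g' = -0.5952 → ψ = 0.1673
  ψ = 0.1673: g = -0.00596, g' = -0.5455 → ψ = 0.1563
Converged at ψ = 0.1563.
Compositions from xᵢ = zᵢ/(1+ψ(Kᵢ−1)), yᵢ = Kᵢxᵢ:
  THF: x = 0.1807, y = 0.4019
  cyclohexane: x = 0.3705, y = 0.4850
  ethylbenzene: x = 0.4488, y = 0.1131

x_cyclohexane = 0.3705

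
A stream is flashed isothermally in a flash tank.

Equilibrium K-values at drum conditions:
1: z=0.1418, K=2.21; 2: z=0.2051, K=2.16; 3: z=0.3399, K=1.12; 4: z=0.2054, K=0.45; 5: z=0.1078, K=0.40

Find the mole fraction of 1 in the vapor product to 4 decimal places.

Rachford–Rice: g(ψ) = Σ zᵢ(Kᵢ−1)/(1+ψ(Kᵢ−1)) = 0.
g(0) = ΣzᵢKᵢ − 1 = 0.2726 and g(1) = 1 − Σzᵢ/Kᵢ = -0.1885, so a root lies in (0, 1).
Iterate (Newton) starting at ψ = 0.32:
  ψ = 0.3200: g = 0.11933, g' = -0.4102 → ψ = 0.6109
  ψ = 0.6109: g = 0.00365, g' = -0.4051 → ψ = 0.6199
Converged at ψ = 0.6199.
Compositions from xᵢ = zᵢ/(1+ψ(Kᵢ−1)), yᵢ = Kᵢxᵢ:
  1: x = 0.0810, y = 0.1791
  2: x = 0.1193, y = 0.2577
  3: x = 0.3164, y = 0.3543
  4: x = 0.3117, y = 0.1402
  5: x = 0.1716, y = 0.0687

y_1 = 0.1791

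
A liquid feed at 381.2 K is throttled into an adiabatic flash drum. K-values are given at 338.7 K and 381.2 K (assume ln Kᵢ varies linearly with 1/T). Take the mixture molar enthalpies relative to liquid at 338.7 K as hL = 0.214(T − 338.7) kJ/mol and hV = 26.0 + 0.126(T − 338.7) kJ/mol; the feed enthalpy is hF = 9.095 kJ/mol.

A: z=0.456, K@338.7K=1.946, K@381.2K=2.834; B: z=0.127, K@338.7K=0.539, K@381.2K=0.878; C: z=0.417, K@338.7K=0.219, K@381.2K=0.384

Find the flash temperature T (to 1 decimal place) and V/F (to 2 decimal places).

Adiabatic flash: solve Rachford–Rice at each trial T, then check hF = ψ·hV(T) + (1−ψ)·hL(T).
  T = 338.7 K: K = (1.946, 0.539, 0.219), RR gives ψ = 0.069, H_out = 1.804 kJ/mol
  T = 381.2 K: K = (2.834, 0.878, 0.384), RR gives ψ = 0.565, H_out = 21.674 kJ/mol
  T = 359.9 K: K = (2.374, 0.698, 0.295), RR gives ψ = 0.336, H_out = 12.655 kJ/mol
  T = 349.3 K: K = (2.156, 0.616, 0.255), RR gives ψ = 0.214, H_out = 7.626 kJ/mol
  T = 354.6 K: K = (2.264, 0.656, 0.274), RR gives ψ = 0.277, H_out = 10.213 kJ/mol
  T = 352.0 K: K = (2.210, 0.636, 0.265), RR gives ψ = 0.246, H_out = 8.965 kJ/mol
  T = 353.3 K: K = (2.237, 0.646, 0.270), RR gives ψ = 0.262, H_out = 9.594 kJ/mol
Linear interpolation between T = 352.0 (H_out = 8.965) and T = 353.3 (H_out = 9.594) on hF = 9.095 gives T ≈ 352.3 K, at which ψ = 0.25.

T = 352.3 K, V/F = 0.25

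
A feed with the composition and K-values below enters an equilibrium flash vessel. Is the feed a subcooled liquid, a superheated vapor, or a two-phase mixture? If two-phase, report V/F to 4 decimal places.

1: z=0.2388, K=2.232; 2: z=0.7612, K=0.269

ΣzᵢKᵢ = 0.7378; Σzᵢ/Kᵢ = 2.9367.
Since ΣzᵢKᵢ < 1 the mixture is below its bubble point — single liquid phase.

subcooled liquid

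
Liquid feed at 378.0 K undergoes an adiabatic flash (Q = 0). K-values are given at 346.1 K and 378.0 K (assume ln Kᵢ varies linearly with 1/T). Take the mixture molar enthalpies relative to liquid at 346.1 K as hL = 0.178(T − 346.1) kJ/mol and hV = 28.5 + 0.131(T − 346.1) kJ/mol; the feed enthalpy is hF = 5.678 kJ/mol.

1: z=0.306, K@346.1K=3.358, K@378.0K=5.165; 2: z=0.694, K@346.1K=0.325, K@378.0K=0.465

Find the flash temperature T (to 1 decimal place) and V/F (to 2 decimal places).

T = 348.9 K, V/F = 0.18

Adiabatic flash: solve Rachford–Rice at each trial T, then check hF = ψ·hV(T) + (1−ψ)·hL(T).
  T = 346.1 K: K = (3.358, 0.325), RR gives ψ = 0.159, H_out = 4.532 kJ/mol
  T = 378.0 K: K = (5.165, 0.465), RR gives ψ = 0.405, H_out = 16.623 kJ/mol
  T = 362.1 K: K = (4.207, 0.392), RR gives ψ = 0.287, H_out = 10.810 kJ/mol
  T = 354.1 K: K = (3.768, 0.358), RR gives ψ = 0.226, H_out = 7.772 kJ/mol
  T = 350.1 K: K = (3.560, 0.341), RR gives ψ = 0.193, H_out = 6.185 kJ/mol
  T = 348.1 K: K = (3.458, 0.333), RR gives ψ = 0.176, H_out = 5.368 kJ/mol
Linear interpolation between T = 348.1 (H_out = 5.368) and T = 350.1 (H_out = 6.185) on hF = 5.678 gives T ≈ 348.9 K, at which ψ = 0.18.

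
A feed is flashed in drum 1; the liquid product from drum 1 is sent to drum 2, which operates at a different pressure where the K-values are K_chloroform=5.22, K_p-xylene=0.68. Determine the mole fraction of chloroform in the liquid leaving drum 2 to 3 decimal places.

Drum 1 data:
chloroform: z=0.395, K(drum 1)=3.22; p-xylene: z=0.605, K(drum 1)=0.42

Drum 1:
Let ψ₁ = V/F and solve Σ zᵢ(Kᵢ−1)/(1+ψ₁(Kᵢ−1)) = 0.
Feasibility: ΣzᵢKᵢ = 1.526, Σzᵢ/Kᵢ = 1.563 — both > 1, two phases present.
Binary case is linear: z₁(K₁−1)(1+ψ₁(K₂−1)) + z₂(K₂−1)(1+ψ₁(K₁−1)) = 0
⇒ ψ₁ = [z₁(K₁−1)+z₂(K₂−1)] / [−(K₁−1)(K₂−1)] = 0.5260/1.2876 = 0.409
Drum-1 compositions:
  chloroform: x = 0.207, y = 0.667
  p-xylene: x = 0.793, y = 0.333
Drum-2 feed = drum-1 liquid: z₂ = (0.2071, 0.7929).
Drum 2:
Material balance + equilibrium reduce to Σ zᵢ(Kᵢ−1)/(1+ψ₂(Kᵢ−1)) = 0.
Feasibility: ΣzᵢKᵢ = 1.620, Σzᵢ/Kᵢ = 1.206 — both > 1, two phases present.
Newton–Raphson from ψ₂ = 0.5:
  ψ₂ = 0.500: g = -0.0210, g' = -0.496 → ψ₂ = 0.458
  ψ₂ = 0.458: g = 0.0009, g' = -0.541 → ψ₂ = 0.459
Converged at ψ₂ = 0.459.
  chloroform: x = 0.070, y = 0.368
  p-xylene: x = 0.930, y = 0.632

x_chloroform (drum 2) = 0.070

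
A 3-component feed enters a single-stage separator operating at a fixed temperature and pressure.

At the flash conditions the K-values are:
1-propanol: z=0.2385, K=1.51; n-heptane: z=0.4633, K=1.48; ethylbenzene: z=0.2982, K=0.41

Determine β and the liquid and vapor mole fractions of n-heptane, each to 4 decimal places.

Let β = V/F and solve Σ zᵢ(Kᵢ−1)/(1+β(Kᵢ−1)) = 0.
Check two-phase: ΣzᵢKᵢ = 1.1681 > 1 and Σzᵢ/Kᵢ = 1.1983 > 1, so g(0) = 0.1681 > 0 and g(1) = -0.1983 < 0.
Iterate (Newton) starting at β = 0.4:
  β = 0.4000: g = 0.05730, g' = -0.2958 → β = 0.5938
  β = 0.5938: g = -0.00438, g' = -0.3471 → β = 0.5811
  β = 0.5811: g = -0.00003, g' = -0.3426 → β = 0.5810
Converged at β = 0.5810.
Compositions from xᵢ = zᵢ/(1+β(Kᵢ−1)), yᵢ = Kᵢxᵢ:
  1-propanol: x = 0.1840, y = 0.2778
  n-heptane: x = 0.3623, y = 0.5361
  ethylbenzene: x = 0.4538, y = 0.1860

β = 0.5810, x_n-heptane = 0.3623, y_n-heptane = 0.5361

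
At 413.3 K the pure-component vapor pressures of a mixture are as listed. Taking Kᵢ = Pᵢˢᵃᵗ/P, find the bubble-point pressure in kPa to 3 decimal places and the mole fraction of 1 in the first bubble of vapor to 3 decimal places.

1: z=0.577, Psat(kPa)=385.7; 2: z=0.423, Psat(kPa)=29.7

Pbub = 235.112 kPa, y_1 = 0.947

At the bubble point ψ → 0, so ΣzᵢKᵢ = 1 with Kᵢ = Pᵢˢᵃᵗ/P ⇒ P = ΣzᵢPᵢˢᵃᵗ.
P = 0.577·385.7 + 0.423·29.7 = 235.112 kPa
yᵢ = zᵢPᵢˢᵃᵗ/P ⇒ y_1 = 0.577·385.7/235.112 = 0.947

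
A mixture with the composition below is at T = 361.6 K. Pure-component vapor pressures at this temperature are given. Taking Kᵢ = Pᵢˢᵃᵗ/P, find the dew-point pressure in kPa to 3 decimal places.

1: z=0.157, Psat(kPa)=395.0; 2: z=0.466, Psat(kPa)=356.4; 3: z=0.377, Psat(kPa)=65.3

Pdew = 133.719 kPa

At the dew point ψ → 1, so Σzᵢ/Kᵢ = 1 with Kᵢ = Pᵢˢᵃᵗ/P ⇒ 1/P = Σzᵢ/Pᵢˢᵃᵗ.
1/P = 0.157/395.0 + 0.466/356.4 + 0.377/65.3 = 0.007478 ⇒ P = 133.719 kPa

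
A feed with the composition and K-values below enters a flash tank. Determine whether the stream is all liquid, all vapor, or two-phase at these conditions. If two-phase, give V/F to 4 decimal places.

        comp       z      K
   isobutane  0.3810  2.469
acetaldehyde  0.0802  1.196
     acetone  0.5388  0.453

ΣzᵢKᵢ = 1.2807; Σzᵢ/Kᵢ = 1.4108.
Both exceed 1, so a two-phase solution exists.
Rachford–Rice: g(ψ) = Σ zᵢ(Kᵢ−1)/(1+ψ(Kᵢ−1)) = 0.
Newton–Raphson from ψ = 0.6:
  ψ = 0.6000: g = -0.12716, g' = -0.5920 → ψ = 0.3852
  ψ = 0.3852: g = -0.00135, g' = -0.5968 → ψ = 0.3829
Converged at ψ = 0.3829.

two-phase, V/F = 0.3829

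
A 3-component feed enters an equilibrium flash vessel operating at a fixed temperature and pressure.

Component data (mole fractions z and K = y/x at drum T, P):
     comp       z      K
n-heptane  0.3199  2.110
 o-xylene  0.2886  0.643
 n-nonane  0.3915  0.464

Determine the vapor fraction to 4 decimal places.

Let ψ = V/F and solve Σ zᵢ(Kᵢ−1)/(1+ψ(Kᵢ−1)) = 0.
Feasibility: ΣzᵢKᵢ = 1.0422, Σzᵢ/Kᵢ = 1.4442 — both > 1, two phases present.
Newton iteration, ψ⁰ = 0.5:
  ψ = 0.5000: g = -0.18374, g' = -0.4274 → ψ = 0.0701
  ψ = 0.0701: g = 0.00573, g' = -0.4994 → ψ = 0.0816
  ψ = 0.0816: g = 0.00003, g' = -0.4934 → ψ = 0.0817
Converged at ψ = 0.0817.

ψ = 0.0817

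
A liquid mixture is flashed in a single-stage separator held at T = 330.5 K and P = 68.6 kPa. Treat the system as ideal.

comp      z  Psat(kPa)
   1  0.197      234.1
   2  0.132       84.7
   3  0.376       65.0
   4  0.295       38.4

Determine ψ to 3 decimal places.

ψ = 0.683

Raoult's law: Kᵢ = Pᵢˢᵃᵗ/P = Pᵢˢᵃᵗ/68.6.
  K_1 = 234.1/68.6 = 3.41254, K_2 = 84.7/68.6 = 1.23469, K_3 = 65.0/68.6 = 0.94752, K_4 = 38.4/68.6 = 0.55977
Material balance + equilibrium reduce to Σ zᵢ(Kᵢ−1)/(1+ψ(Kᵢ−1)) = 0.
Check two-phase: ΣzᵢKᵢ = 1.357 > 1 and Σzᵢ/Kᵢ = 1.088 > 1, so g(0) = 0.357 > 0 and g(1) = -0.088 < 0.
Newton iteration, ψ⁰ = 0.31:
  ψ = 0.310: g = 0.1303, g' = -0.459 → ψ = 0.594
  ψ = 0.594: g = 0.0264, g' = -0.305 → ψ = 0.680
  ψ = 0.680: g = 0.0008, g' = -0.287 → ψ = 0.683
Converged at ψ = 0.683.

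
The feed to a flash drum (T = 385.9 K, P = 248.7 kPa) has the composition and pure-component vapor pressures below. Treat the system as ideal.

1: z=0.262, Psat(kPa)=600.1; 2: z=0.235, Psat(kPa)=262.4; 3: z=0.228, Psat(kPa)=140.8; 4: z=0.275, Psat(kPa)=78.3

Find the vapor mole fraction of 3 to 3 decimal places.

Raoult's law: Kᵢ = Pᵢˢᵃᵗ/P = Pᵢˢᵃᵗ/248.7.
  K_1 = 600.1/248.7 = 2.41295, K_2 = 262.4/248.7 = 1.05509, K_3 = 140.8/248.7 = 0.56614, K_4 = 78.3/248.7 = 0.31484
Rachford–Rice: g(V/F) = Σ zᵢ(Kᵢ−1)/(1+V/F(Kᵢ−1)) = 0.
g(0) = ΣzᵢKᵢ − 1 = 0.096 and g(1) = 1 − Σzᵢ/Kᵢ = -0.608, so a root lies in (0, 1).
Newton iteration, V/F⁰ = 0.5:
  V/F = 0.500: g = -0.1834, g' = -0.549 → V/F = 0.166
  V/F = 0.166: g = -0.0065, g' = -0.558 → V/F = 0.154
Converged at V/F = 0.154.
Compositions from xᵢ = zᵢ/(1+V/F(Kᵢ−1)), yᵢ = Kᵢxᵢ:
  1: x = 0.215, y = 0.519
  2: x = 0.233, y = 0.246
  3: x = 0.244, y = 0.138
  4: x = 0.308, y = 0.097

y_3 = 0.138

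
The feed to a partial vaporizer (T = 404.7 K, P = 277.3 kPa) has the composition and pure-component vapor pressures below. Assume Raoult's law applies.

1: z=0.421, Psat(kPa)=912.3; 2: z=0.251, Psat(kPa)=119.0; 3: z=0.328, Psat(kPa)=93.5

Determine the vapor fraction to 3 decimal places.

ψ = 0.422

Raoult's law: Kᵢ = Pᵢˢᵃᵗ/P = Pᵢˢᵃᵗ/277.3.
  K_1 = 912.3/277.3 = 3.28994, K_2 = 119.0/277.3 = 0.42914, K_3 = 93.5/277.3 = 0.33718
Rachford–Rice: g(ψ) = Σ zᵢ(Kᵢ−1)/(1+ψ(Kᵢ−1)) = 0.
Feasibility: ΣzᵢKᵢ = 1.603, Σzᵢ/Kᵢ = 1.686 — both > 1, two phases present.
Iterate (Newton) starting at ψ = 0.5:
  ψ = 0.500: g = -0.0762, g' = -0.962 → ψ = 0.421
  ψ = 0.421: g = 0.0009, g' = -0.991 → ψ = 0.422
Converged at ψ = 0.422.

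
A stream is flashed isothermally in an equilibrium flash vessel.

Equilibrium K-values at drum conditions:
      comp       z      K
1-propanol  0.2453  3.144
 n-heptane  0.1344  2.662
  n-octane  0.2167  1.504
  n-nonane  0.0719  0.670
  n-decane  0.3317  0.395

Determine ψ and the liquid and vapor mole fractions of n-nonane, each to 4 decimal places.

Rachford–Rice: g(ψ) = Σ zᵢ(Kᵢ−1)/(1+ψ(Kᵢ−1)) = 0.
Feasibility: ΣzᵢKᵢ = 1.6341, Σzᵢ/Kᵢ = 1.2197 — both > 1, two phases present.
Iterate (Newton) starting at ψ = 0.44:
  ψ = 0.4400: g = 0.18780, g' = -0.6955 → ψ = 0.7100
  ψ = 0.7100: g = 0.00861, g' = -0.6717 → ψ = 0.7229
  ψ = 0.7229: g = -0.00003, g' = -0.6766 → ψ = 0.7228
Converged at ψ = 0.7228.
Compositions from xᵢ = zᵢ/(1+ψ(Kᵢ−1)), yᵢ = Kᵢxᵢ:
  1-propanol: x = 0.0962, y = 0.3025
  n-heptane: x = 0.0611, y = 0.1625
  n-octane: x = 0.1588, y = 0.2389
  n-nonane: x = 0.0944, y = 0.0633
  n-decane: x = 0.5895, y = 0.2328

ψ = 0.7228, x_n-nonane = 0.0944, y_n-nonane = 0.0633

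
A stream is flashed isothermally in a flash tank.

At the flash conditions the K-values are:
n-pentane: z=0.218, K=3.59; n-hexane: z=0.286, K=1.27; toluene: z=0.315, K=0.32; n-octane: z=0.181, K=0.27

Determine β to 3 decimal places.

β = 0.245

Material balance + equilibrium reduce to Σ zᵢ(Kᵢ−1)/(1+β(Kᵢ−1)) = 0.
Feasibility: ΣzᵢKᵢ = 1.296, Σzᵢ/Kᵢ = 1.941 — both > 1, two phases present.
Newton–Raphson from β = 0.56:
  β = 0.560: g = -0.2719, g' = -0.915 → β = 0.263
  β = 0.263: g = -0.0163, g' = -0.899 → β = 0.245
Converged at β = 0.245.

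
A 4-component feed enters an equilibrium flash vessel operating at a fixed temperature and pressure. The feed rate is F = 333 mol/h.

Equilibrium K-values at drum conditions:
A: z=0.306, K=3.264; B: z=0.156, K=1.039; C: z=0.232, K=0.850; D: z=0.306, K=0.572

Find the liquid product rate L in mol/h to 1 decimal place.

L = 52.9 mol/h

Material balance + equilibrium reduce to Σ zᵢ(Kᵢ−1)/(1+β(Kᵢ−1)) = 0.
Feasibility: ΣzᵢKᵢ = 1.533, Σzᵢ/Kᵢ = 1.052 — both > 1, two phases present.
Newton iteration, β⁰ = 0.5:
  β = 0.500: g = 0.1267, g' = -0.442 → β = 0.786
  β = 0.786: g = 0.0182, g' = -0.337 → β = 0.840
  β = 0.840: g = 0.0002, g' = -0.330 → β = 0.841
Converged at β = 0.841.
Then V = β·F = 0.8410·333 = 280.1 mol/h and L = F − V = 52.9 mol/h.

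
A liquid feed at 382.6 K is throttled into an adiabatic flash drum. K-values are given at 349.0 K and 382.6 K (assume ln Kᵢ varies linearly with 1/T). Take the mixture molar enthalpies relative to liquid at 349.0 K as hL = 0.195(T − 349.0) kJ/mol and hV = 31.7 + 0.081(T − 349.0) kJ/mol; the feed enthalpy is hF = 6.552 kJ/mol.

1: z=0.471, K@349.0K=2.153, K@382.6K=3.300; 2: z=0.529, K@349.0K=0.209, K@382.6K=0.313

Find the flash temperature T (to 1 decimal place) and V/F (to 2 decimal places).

T = 352.8 K, V/F = 0.19

Adiabatic flash: solve Rachford–Rice at each trial T, then check hF = ψ·hV(T) + (1−ψ)·hL(T).
  T = 349.0 K: K = (2.153, 0.209), RR gives ψ = 0.137, H_out = 4.332 kJ/mol
  T = 382.6 K: K = (3.300, 0.313), RR gives ψ = 0.456, H_out = 19.249 kJ/mol
  T = 365.8 K: K = (2.692, 0.258), RR gives ψ = 0.322, H_out = 12.873 kJ/mol
  T = 357.4 K: K = (2.414, 0.233), RR gives ψ = 0.240, H_out = 9.009 kJ/mol
  T = 353.2 K: K = (2.281, 0.221), RR gives ψ = 0.192, H_out = 6.799 kJ/mol
  T = 351.1 K: K = (2.217, 0.215), RR gives ψ = 0.165, H_out = 5.601 kJ/mol
Linear interpolation between T = 351.1 (H_out = 5.601) and T = 353.2 (H_out = 6.799) on hF = 6.552 gives T ≈ 352.8 K, at which ψ = 0.19.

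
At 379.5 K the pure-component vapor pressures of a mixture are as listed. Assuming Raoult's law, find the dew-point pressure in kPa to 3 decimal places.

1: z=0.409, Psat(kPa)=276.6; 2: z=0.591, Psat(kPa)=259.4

Pdew = 266.170 kPa

At the dew point ψ → 1, so Σzᵢ/Kᵢ = 1 with Kᵢ = Pᵢˢᵃᵗ/P ⇒ 1/P = Σzᵢ/Pᵢˢᵃᵗ.
1/P = 0.409/276.6 + 0.591/259.4 = 0.003757 ⇒ P = 266.170 kPa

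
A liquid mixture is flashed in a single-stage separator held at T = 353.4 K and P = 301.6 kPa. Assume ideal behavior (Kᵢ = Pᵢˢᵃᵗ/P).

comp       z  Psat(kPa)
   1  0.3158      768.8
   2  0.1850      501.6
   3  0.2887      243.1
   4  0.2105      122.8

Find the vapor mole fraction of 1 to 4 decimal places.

y_1 = 0.3622

Raoult's law: Kᵢ = Pᵢˢᵃᵗ/P = Pᵢˢᵃᵗ/301.6.
  K_1 = 768.8/301.6 = 2.549072, K_2 = 501.6/301.6 = 1.663130, K_3 = 243.1/301.6 = 0.806034, K_4 = 122.8/301.6 = 0.407162
Rachford–Rice: g(β) = Σ zᵢ(Kᵢ−1)/(1+β(Kᵢ−1)) = 0.
Check two-phase: ΣzᵢKᵢ = 1.4311 > 1 and Σzᵢ/Kᵢ = 1.1103 > 1, so g(0) = 0.4311 > 0 and g(1) = -0.1103 < 0.
Iterate (Newton) starting at β = 0.57:
  β = 0.5700: g = 0.09739, g' = -0.4391 → β = 0.7918
  β = 0.7918: g = -0.00120, g' = -0.4658 → β = 0.7892
Converged at β = 0.7892.
Compositions from xᵢ = zᵢ/(1+β(Kᵢ−1)), yᵢ = Kᵢxᵢ:
  1: x = 0.1421, y = 0.3622
  2: x = 0.1214, y = 0.2020
  3: x = 0.3409, y = 0.2748
  4: x = 0.3956, y = 0.1611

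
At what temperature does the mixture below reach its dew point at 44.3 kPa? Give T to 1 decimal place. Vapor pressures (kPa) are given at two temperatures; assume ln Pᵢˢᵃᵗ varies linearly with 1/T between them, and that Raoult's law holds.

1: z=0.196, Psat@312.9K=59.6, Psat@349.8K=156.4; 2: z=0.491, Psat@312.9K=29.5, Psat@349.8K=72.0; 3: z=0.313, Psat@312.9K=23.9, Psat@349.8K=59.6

Dew-point temperature: Σzᵢ·P/Pᵢˢᵃᵗ(T) = 1. Interpolate ln Pᵢˢᵃᵗ = aᵢ + bᵢ/T.
  T = 312.9 K: ΣzᵢP/Pᵢˢᵃᵗ = 1.4632
  T = 349.8 K: ΣzᵢP/Pᵢˢᵃᵗ = 0.5903
  T = 331.4 K: ΣzᵢP/Pᵢˢᵃᵗ = 0.9050
  T = 322.1 K: ΣzᵢP/Pᵢˢᵃᵗ = 1.1443
  T = 326.8 K: ΣzᵢP/Pᵢˢᵃᵗ = 1.0146
  T = 329.1 K: ΣzᵢP/Pᵢˢᵃᵗ = 0.9579
Interpolating between 326.8 K and 329.1 K gives T ≈ 327.4 K.

T = 327.4 K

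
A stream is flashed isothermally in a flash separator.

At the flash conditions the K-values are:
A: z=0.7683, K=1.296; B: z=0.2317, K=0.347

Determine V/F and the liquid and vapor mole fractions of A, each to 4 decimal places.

Material balance + equilibrium reduce to Σ zᵢ(Kᵢ−1)/(1+V/F(Kᵢ−1)) = 0.
Check two-phase: ΣzᵢKᵢ = 1.0761 > 1 and Σzᵢ/Kᵢ = 1.2605 > 1, so g(0) = 0.0761 > 0 and g(1) = -0.2605 < 0.
Binary case is linear: z₁(K₁−1)(1+V/F(K₂−1)) + z₂(K₂−1)(1+V/F(K₁−1)) = 0
⇒ V/F = [z₁(K₁−1)+z₂(K₂−1)] / [−(K₁−1)(K₂−1)] = 0.07612/0.19329 = 0.3938
Compositions from xᵢ = zᵢ/(1+V/F(Kᵢ−1)), yᵢ = Kᵢxᵢ:
  A: x = 0.6881, y = 0.8918
  B: x = 0.3119, y = 0.1082

V/F = 0.3938, x_A = 0.6881, y_A = 0.8918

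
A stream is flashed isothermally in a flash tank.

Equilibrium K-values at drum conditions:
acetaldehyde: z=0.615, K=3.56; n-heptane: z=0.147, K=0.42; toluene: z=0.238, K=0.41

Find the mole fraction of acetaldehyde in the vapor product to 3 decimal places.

y_acetaldehyde = 0.663

Rachford–Rice: g(ψ) = Σ zᵢ(Kᵢ−1)/(1+ψ(Kᵢ−1)) = 0.
Check two-phase: ΣzᵢKᵢ = 2.349 > 1 and Σzᵢ/Kᵢ = 1.103 > 1, so g(0) = 1.349 > 0 and g(1) = -0.103 < 0.
Newton iteration, ψ⁰ = 0.66:
  ψ = 0.660: g = 0.2173, g' = -0.909 → ψ = 0.899
Converged at ψ = 0.899.
Compositions from xᵢ = zᵢ/(1+ψ(Kᵢ−1)), yᵢ = Kᵢxᵢ:
  acetaldehyde: x = 0.186, y = 0.663
  n-heptane: x = 0.307, y = 0.129
  toluene: x = 0.507, y = 0.208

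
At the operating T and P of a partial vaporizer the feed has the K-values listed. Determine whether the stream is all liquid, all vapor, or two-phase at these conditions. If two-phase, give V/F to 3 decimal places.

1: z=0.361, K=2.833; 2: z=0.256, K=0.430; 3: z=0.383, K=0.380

ΣzᵢKᵢ = 1.278; Σzᵢ/Kᵢ = 1.731.
Both exceed 1, so a two-phase solution exists.
Material balance + equilibrium reduce to Σ zᵢ(Kᵢ−1)/(1+ψ(Kᵢ−1)) = 0.
Iterate (Newton) starting at ψ = 0.5:
  ψ = 0.500: g = -0.2030, g' = -0.802 → ψ = 0.247
  ψ = 0.247: g = 0.0053, g' = -0.893 → ψ = 0.253
Converged at ψ = 0.253.

two-phase, V/F = 0.253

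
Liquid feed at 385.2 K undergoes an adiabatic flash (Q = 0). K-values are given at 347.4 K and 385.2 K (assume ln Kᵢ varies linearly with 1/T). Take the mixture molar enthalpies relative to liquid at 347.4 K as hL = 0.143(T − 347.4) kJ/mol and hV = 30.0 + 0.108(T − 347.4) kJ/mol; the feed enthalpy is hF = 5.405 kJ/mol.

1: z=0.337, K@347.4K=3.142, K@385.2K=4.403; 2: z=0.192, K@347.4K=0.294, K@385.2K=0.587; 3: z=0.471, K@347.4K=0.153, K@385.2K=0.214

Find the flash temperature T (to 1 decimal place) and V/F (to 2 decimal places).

T = 354.4 K, V/F = 0.15

Adiabatic flash: solve Rachford–Rice at each trial T, then check hF = ψ·hV(T) + (1−ψ)·hL(T).
  T = 347.4 K: K = (3.142, 0.294, 0.153), RR gives ψ = 0.108, H_out = 3.248 kJ/mol
  T = 385.2 K: K = (4.403, 0.587, 0.214), RR gives ψ = 0.295, H_out = 13.866 kJ/mol
  T = 366.3 K: K = (3.752, 0.423, 0.183), RR gives ψ = 0.208, H_out = 8.805 kJ/mol
  T = 356.9 K: K = (3.443, 0.355, 0.168), RR gives ψ = 0.161, H_out = 6.133 kJ/mol
  T = 352.1 K: K = (3.290, 0.323, 0.160), RR gives ψ = 0.135, H_out = 4.704 kJ/mol
  T = 354.5 K: K = (3.366, 0.339, 0.164), RR gives ψ = 0.148, H_out = 5.425 kJ/mol
Linear interpolation between T = 352.1 (H_out = 4.704) and T = 354.5 (H_out = 5.425) on hF = 5.405 gives T ≈ 354.4 K, at which ψ = 0.15.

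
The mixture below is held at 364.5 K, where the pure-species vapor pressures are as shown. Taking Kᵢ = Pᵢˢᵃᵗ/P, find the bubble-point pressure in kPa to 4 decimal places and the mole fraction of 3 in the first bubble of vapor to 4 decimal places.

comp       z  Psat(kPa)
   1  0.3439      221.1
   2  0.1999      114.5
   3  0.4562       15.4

Pbub = 105.9503 kPa, y_3 = 0.0663

At the bubble point ψ → 0, so ΣzᵢKᵢ = 1 with Kᵢ = Pᵢˢᵃᵗ/P ⇒ P = ΣzᵢPᵢˢᵃᵗ.
P = 0.3439·221.1 + 0.1999·114.5 + 0.4562·15.4 = 105.9503 kPa
yᵢ = zᵢPᵢˢᵃᵗ/P ⇒ y_3 = 0.4562·15.4/105.9503 = 0.0663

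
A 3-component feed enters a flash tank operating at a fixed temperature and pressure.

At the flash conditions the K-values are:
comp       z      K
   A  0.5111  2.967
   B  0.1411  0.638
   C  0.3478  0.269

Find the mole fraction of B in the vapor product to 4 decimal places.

Newton iteration, β⁰ = 0.49:
  β = 0.4900: g = 0.05370, g' = -0.9913 → β = 0.5442
  β = 0.5442: g = -0.00021, g' = -1.0025 → β = 0.5440
Converged at β = 0.5440.
Compositions from xᵢ = zᵢ/(1+β(Kᵢ−1)), yᵢ = Kᵢxᵢ:
  A: x = 0.2469, y = 0.7326
  B: x = 0.1757, y = 0.1121
  C: x = 0.5774, y = 0.1553

y_B = 0.1121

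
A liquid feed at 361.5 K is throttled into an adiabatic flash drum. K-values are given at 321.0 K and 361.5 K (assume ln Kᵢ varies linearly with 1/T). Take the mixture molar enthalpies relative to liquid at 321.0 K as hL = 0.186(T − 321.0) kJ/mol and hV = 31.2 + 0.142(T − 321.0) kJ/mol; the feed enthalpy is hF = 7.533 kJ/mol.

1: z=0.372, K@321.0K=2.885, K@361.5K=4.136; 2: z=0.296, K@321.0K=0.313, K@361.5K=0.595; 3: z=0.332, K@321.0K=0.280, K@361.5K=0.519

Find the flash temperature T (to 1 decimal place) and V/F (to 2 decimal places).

Adiabatic flash: solve Rachford–Rice at each trial T, then check hF = ψ·hV(T) + (1−ψ)·hL(T).
  T = 321.0 K: K = (2.885, 0.313, 0.280), RR gives ψ = 0.195, H_out = 6.080 kJ/mol
  T = 361.5 K: K = (4.136, 0.595, 0.519), RR gives ψ = 0.633, H_out = 26.155 kJ/mol
  T = 341.2 K: K = (3.490, 0.440, 0.388), RR gives ψ = 0.380, H_out = 15.286 kJ/mol
  T = 331.1 K: K = (3.182, 0.373, 0.331), RR gives ψ = 0.285, H_out = 10.648 kJ/mol
  T = 326.1 K: K = (3.034, 0.342, 0.305), RR gives ψ = 0.240, H_out = 8.395 kJ/mol
  T = 323.6 K: K = (2.960, 0.328, 0.293), RR gives ψ = 0.218, H_out = 7.264 kJ/mol
  T = 324.9 K: K = (2.999, 0.335, 0.299), RR gives ψ = 0.230, H_out = 7.853 kJ/mol
Linear interpolation between T = 323.6 (H_out = 7.264) and T = 324.9 (H_out = 7.853) on hF = 7.533 gives T ≈ 324.2 K, at which ψ = 0.22.

T = 324.2 K, V/F = 0.22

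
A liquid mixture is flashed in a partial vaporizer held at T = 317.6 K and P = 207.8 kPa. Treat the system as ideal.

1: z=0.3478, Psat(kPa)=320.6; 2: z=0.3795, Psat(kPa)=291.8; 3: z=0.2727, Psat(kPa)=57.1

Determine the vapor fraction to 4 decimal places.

Raoult's law: Kᵢ = Pᵢˢᵃᵗ/P = Pᵢˢᵃᵗ/207.8.
  K_1 = 320.6/207.8 = 1.542830, K_2 = 291.8/207.8 = 1.404235, K_3 = 57.1/207.8 = 0.274783
Rachford–Rice: g(ψ) = Σ zᵢ(Kᵢ−1)/(1+ψ(Kᵢ−1)) = 0.
Check two-phase: ΣzᵢKᵢ = 1.1444 > 1 and Σzᵢ/Kᵢ = 1.4881 > 1, so g(0) = 0.1444 > 0 and g(1) = -0.4881 < 0.
Newton iteration, ψ⁰ = 0.5:
  ψ = 0.5000: g = -0.03417, g' = -0.4593 → ψ = 0.4256
  ψ = 0.4256: g = -0.00181, g' = -0.4129 → ψ = 0.4212
Converged at ψ = 0.4212.

ψ = 0.4212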